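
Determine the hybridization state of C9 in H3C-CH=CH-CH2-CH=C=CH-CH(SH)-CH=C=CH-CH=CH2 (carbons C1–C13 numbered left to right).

sp2

C9 — 3 σ bonds, plus one π bond. Steric number 3, so sp2.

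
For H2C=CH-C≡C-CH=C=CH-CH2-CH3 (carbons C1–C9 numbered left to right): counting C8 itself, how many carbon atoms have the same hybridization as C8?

2

C8 is sp3 (only σ bonds).
C1: sp2
C2: sp2
C3: sp
C4: sp
C5: sp2
C6: sp
C7: sp2
C8: sp3 ✓
C9: sp3 ✓
2 carbons are sp3.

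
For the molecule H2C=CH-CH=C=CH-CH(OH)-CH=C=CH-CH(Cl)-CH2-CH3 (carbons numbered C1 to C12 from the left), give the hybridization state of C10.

sp3

C10: 4 σ bonds — 4 electron domains, sp3.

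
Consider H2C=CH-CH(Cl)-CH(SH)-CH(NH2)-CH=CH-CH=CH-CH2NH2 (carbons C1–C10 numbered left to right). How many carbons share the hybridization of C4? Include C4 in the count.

4

C4 is sp3 (only σ bonds).
C1: sp2
C2: sp2
C3: sp3 ✓
C4: sp3 ✓
C5: sp3 ✓
C6: sp2
C7: sp2
C8: sp2
C9: sp2
C10: sp3 ✓
4 carbons are sp3.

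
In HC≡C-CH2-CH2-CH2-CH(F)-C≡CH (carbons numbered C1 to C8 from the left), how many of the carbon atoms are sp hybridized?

4

C1: sp ✓
C2: sp ✓
C3: sp3
C4: sp3
C5: sp3
C6: sp3
C7: sp ✓
C8: sp ✓
C1, C2, C7, C8 → 4 sp carbons.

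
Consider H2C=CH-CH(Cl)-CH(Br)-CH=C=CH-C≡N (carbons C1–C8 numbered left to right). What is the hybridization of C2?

C2 is sp2: 3 σ bonds, plus one π bond, 3 electron-density regions.

sp2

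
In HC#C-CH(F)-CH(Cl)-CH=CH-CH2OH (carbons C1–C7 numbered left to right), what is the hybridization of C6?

C6 has 3 σ bonds, plus one π bond: steric number 3 → sp2.

sp2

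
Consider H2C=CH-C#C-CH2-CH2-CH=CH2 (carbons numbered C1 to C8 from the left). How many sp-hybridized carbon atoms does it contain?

C1: sp2
C2: sp2
C3: sp ✓
C4: sp ✓
C5: sp3
C6: sp3
C7: sp2
C8: sp2
C3, C4 → 2 sp carbons.

2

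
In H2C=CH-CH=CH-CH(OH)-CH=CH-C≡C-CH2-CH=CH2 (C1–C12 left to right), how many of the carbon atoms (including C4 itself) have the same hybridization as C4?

8

C4 is sp2 (one π bond).
C1: sp2 ✓
C2: sp2 ✓
C3: sp2 ✓
C4: sp2 ✓
C5: sp3
C6: sp2 ✓
C7: sp2 ✓
C8: sp
C9: sp
C10: sp3
C11: sp2 ✓
C12: sp2 ✓
8 carbons are sp2.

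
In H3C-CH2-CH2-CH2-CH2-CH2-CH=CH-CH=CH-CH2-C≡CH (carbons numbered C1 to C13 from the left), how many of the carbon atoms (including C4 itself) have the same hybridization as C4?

7

C4 is sp3 (only σ bonds).
C1: sp3 ✓
C2: sp3 ✓
C3: sp3 ✓
C4: sp3 ✓
C5: sp3 ✓
C6: sp3 ✓
C7: sp2
C8: sp2
C9: sp2
C10: sp2
C11: sp3 ✓
C12: sp
C13: sp
7 carbons are sp3.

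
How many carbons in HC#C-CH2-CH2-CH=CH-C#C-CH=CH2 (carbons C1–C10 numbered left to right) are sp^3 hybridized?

2

C1: sp
C2: sp
C3: sp3 ✓
C4: sp3 ✓
C5: sp2
C6: sp2
C7: sp
C8: sp
C9: sp2
C10: sp2
C3, C4 → 2 sp3 carbons.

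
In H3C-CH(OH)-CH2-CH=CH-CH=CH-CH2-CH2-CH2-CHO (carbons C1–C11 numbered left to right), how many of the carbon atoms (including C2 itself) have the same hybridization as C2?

6

C2 is sp3 (only σ bonds).
C1: sp3 ✓
C2: sp3 ✓
C3: sp3 ✓
C4: sp2
C5: sp2
C6: sp2
C7: sp2
C8: sp3 ✓
C9: sp3 ✓
C10: sp3 ✓
C11: sp2
6 carbons are sp3.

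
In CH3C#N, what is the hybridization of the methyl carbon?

sp^3

The methyl carbon: 4 σ bonds — 4 electron domains, sp3.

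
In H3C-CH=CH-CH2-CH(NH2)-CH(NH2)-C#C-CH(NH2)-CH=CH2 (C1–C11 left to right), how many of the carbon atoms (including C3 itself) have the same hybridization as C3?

4

C3 is sp2 (one π bond).
C1: sp3
C2: sp2 ✓
C3: sp2 ✓
C4: sp3
C5: sp3
C6: sp3
C7: sp
C8: sp
C9: sp3
C10: sp2 ✓
C11: sp2 ✓
4 carbons are sp2.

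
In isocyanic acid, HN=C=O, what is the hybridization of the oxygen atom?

sp^2

The oxygen atom: 1 σ bond and 2 lone pairs, plus one π bond; 3 regions of electron density → sp2.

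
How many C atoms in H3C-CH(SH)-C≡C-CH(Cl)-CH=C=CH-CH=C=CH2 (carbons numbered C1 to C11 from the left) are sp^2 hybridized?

C1: sp3
C2: sp3
C3: sp
C4: sp
C5: sp3
C6: sp2 ✓
C7: sp
C8: sp2 ✓
C9: sp2 ✓
C10: sp
C11: sp2 ✓
C6, C8, C9, C11 → 4 sp2 carbons.

4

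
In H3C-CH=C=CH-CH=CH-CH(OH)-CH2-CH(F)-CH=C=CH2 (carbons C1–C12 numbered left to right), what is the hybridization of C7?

C7: 4 σ bonds — 4 electron domains, sp3.

sp³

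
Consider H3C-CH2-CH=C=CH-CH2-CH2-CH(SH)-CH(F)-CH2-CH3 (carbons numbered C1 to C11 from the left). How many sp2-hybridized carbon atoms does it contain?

C1: sp3
C2: sp3
C3: sp2 ✓
C4: sp
C5: sp2 ✓
C6: sp3
C7: sp3
C8: sp3
C9: sp3
C10: sp3
C11: sp3
C3, C5 → 2 sp2 carbons.

2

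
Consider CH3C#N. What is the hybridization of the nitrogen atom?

N has one σ bond and one lone pair: steric number 2 → sp.

sp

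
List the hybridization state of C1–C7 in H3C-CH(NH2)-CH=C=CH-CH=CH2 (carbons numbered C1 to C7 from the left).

C1 sp3, C2 sp3, C3 sp2, C4 sp, C5 sp2, C6 sp2, C7 sp2

C1 is sp3: 4 σ bonds, 4 electron-density regions.
C2 is sp3: 4 σ bonds, 4 electron-density regions.
C3 is sp2: 3 σ bonds, plus one π bond, 3 electron-density regions.
C4: 2 σ bonds, plus two π bonds — 2 electron domains, sp.
C5 has 3 σ bonds, plus one π bond: steric number 3 → sp2.
C6 is sp2: 3 σ bonds, plus one π bond, 3 electron-density regions.
C7 is sp2: 3 σ bonds, plus one π bond, 3 electron-density regions.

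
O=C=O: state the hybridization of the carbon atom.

Two σ bonds, two π bonds → steric number 2 → sp.

sp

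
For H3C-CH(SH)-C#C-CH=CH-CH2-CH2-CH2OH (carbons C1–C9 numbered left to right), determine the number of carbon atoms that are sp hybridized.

2

C1: sp3
C2: sp3
C3: sp ✓
C4: sp ✓
C5: sp2
C6: sp2
C7: sp3
C8: sp3
C9: sp3
C3, C4 → 2 sp carbons.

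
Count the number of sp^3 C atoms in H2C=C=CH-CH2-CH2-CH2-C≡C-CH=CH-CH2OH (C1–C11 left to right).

C1: sp2
C2: sp
C3: sp2
C4: sp3 ✓
C5: sp3 ✓
C6: sp3 ✓
C7: sp
C8: sp
C9: sp2
C10: sp2
C11: sp3 ✓
C4, C5, C6, C11 → 4 sp3 carbons.

4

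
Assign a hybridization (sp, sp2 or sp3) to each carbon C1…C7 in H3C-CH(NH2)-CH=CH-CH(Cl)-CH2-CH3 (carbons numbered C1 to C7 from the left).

C1 sp3, C2 sp3, C3 sp2, C4 sp2, C5 sp3, C6 sp3, C7 sp3

C1 — 4 σ bonds. Steric number 4, so sp3.
C2 has 4 σ bonds: steric number 4 → sp3.
C3 — 3 σ bonds, plus one π bond. Steric number 3, so sp2.
C4 carries 3 σ bonds, plus one π bond, giving a steric number of 3, so it is sp2.
C5 carries 4 σ bonds, giving a steric number of 4, so it is sp3.
C6 has 4 σ bonds: steric number 4 → sp3.
C7 carries 4 σ bonds, giving a steric number of 4, so it is sp3.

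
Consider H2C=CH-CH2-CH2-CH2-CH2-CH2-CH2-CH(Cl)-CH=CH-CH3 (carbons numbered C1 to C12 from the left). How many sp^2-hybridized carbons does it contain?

4

C1: sp2 ✓
C2: sp2 ✓
C3: sp3
C4: sp3
C5: sp3
C6: sp3
C7: sp3
C8: sp3
C9: sp3
C10: sp2 ✓
C11: sp2 ✓
C12: sp3
C1, C2, C10, C11 → 4 sp2 carbons.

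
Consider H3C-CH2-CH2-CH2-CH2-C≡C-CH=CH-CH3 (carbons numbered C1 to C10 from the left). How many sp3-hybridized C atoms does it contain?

C1: sp3 ✓
C2: sp3 ✓
C3: sp3 ✓
C4: sp3 ✓
C5: sp3 ✓
C6: sp
C7: sp
C8: sp2
C9: sp2
C10: sp3 ✓
C1, C2, C3, C4, C5, C10 → 6 sp3 carbons.

6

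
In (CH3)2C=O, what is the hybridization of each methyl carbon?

sp^3

Each methyl carbon has 4 σ bonds: steric number 4 → sp3.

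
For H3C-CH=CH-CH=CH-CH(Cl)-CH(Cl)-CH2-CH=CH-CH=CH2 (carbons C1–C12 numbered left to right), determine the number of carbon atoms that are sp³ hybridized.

C1: sp3 ✓
C2: sp2
C3: sp2
C4: sp2
C5: sp2
C6: sp3 ✓
C7: sp3 ✓
C8: sp3 ✓
C9: sp2
C10: sp2
C11: sp2
C12: sp2
C1, C6, C7, C8 → 4 sp3 carbons.

4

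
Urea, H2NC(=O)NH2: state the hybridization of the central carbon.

The central carbon: 3 σ bonds, plus one π bond; 3 regions of electron density → sp2.

sp²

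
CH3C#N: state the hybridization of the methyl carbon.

The methyl carbon: 4 σ bonds — 4 electron domains, sp3.

sp³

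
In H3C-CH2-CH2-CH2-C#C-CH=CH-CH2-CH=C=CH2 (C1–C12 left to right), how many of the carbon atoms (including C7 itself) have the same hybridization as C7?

4

C7 is sp2 (one π bond).
C1: sp3
C2: sp3
C3: sp3
C4: sp3
C5: sp
C6: sp
C7: sp2 ✓
C8: sp2 ✓
C9: sp3
C10: sp2 ✓
C11: sp
C12: sp2 ✓
4 carbons are sp2.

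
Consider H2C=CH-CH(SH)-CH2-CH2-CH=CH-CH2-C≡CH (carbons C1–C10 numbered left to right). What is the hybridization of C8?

sp^3

C8 has 4 σ bonds: steric number 4 → sp3.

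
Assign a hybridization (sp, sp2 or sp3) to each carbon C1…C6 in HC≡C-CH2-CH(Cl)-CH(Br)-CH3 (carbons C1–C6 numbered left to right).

C1: 2 σ bonds, plus two π bonds — 2 electron domains, sp.
C2: 2 σ bonds, plus two π bonds; 2 regions of electron density → sp.
C3 is sp3: 4 σ bonds, 4 electron-density regions.
C4 — 4 σ bonds. Steric number 4, so sp3.
C5: 4 σ bonds; 4 regions of electron density → sp3.
C6 has 4 σ bonds: steric number 4 → sp3.

C1 sp, C2 sp, C3 sp3, C4 sp3, C5 sp3, C6 sp3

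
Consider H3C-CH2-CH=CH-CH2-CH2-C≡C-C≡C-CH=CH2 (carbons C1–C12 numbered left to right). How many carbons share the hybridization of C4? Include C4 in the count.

C4 is sp2 (one π bond).
C1: sp3
C2: sp3
C3: sp2 ✓
C4: sp2 ✓
C5: sp3
C6: sp3
C7: sp
C8: sp
C9: sp
C10: sp
C11: sp2 ✓
C12: sp2 ✓
4 carbons are sp2.

4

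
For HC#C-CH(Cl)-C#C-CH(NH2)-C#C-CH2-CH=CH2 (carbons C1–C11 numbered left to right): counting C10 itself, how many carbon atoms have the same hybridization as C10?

2

C10 is sp2 (one π bond).
C1: sp
C2: sp
C3: sp3
C4: sp
C5: sp
C6: sp3
C7: sp
C8: sp
C9: sp3
C10: sp2 ✓
C11: sp2 ✓
2 carbons are sp2.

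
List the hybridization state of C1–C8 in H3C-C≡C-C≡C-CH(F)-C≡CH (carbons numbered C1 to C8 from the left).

C1 carries 4 σ bonds, giving a steric number of 4, so it is sp3.
C2: 2 σ bonds, plus two π bonds; 2 regions of electron density → sp.
C3 carries 2 σ bonds, plus two π bonds, giving a steric number of 2, so it is sp.
C4 — 2 σ bonds, plus two π bonds. Steric number 2, so sp.
C5 carries 2 σ bonds, plus two π bonds, giving a steric number of 2, so it is sp.
C6 is sp3: 4 σ bonds, 4 electron-density regions.
C7 — 2 σ bonds, plus two π bonds. Steric number 2, so sp.
C8 has 2 σ bonds, plus two π bonds: steric number 2 → sp.

C1 sp3, C2 sp, C3 sp, C4 sp, C5 sp, C6 sp3, C7 sp, C8 sp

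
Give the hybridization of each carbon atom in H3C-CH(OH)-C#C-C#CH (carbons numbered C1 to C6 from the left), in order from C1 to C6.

C1 sp3, C2 sp3, C3 sp, C4 sp, C5 sp, C6 sp

C1 (4 σ bonds) has steric number 4: sp3.
C2 (4 σ bonds) has steric number 4: sp3.
C3 is sp: 2 σ bonds, plus two π bonds, 2 electron-density regions.
C4: 2 σ bonds, plus two π bonds — 2 electron domains, sp.
C5 (2 σ bonds, plus two π bonds) has steric number 2: sp.
C6 carries 2 σ bonds, plus two π bonds, giving a steric number of 2, so it is sp.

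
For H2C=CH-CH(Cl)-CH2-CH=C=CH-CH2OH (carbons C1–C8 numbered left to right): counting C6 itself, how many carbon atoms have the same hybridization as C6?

C6 is sp (two π bonds).
C1: sp2
C2: sp2
C3: sp3
C4: sp3
C5: sp2
C6: sp ✓
C7: sp2
C8: sp3
1 carbon is sp.

1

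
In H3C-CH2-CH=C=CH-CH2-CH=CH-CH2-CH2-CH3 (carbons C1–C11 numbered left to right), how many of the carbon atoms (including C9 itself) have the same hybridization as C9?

6

C9 is sp3 (only σ bonds).
C1: sp3 ✓
C2: sp3 ✓
C3: sp2
C4: sp
C5: sp2
C6: sp3 ✓
C7: sp2
C8: sp2
C9: sp3 ✓
C10: sp3 ✓
C11: sp3 ✓
6 carbons are sp3.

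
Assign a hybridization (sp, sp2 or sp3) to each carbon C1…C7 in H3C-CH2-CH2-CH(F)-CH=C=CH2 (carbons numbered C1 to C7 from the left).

C1 carries 4 σ bonds, giving a steric number of 4, so it is sp3.
C2 has 4 σ bonds: steric number 4 → sp3.
C3 is sp3: 4 σ bonds, 4 electron-density regions.
C4 has 4 σ bonds: steric number 4 → sp3.
C5 is sp2: 3 σ bonds, plus one π bond, 3 electron-density regions.
C6 carries 2 σ bonds, plus two π bonds, giving a steric number of 2, so it is sp.
C7 carries 3 σ bonds, plus one π bond, giving a steric number of 3, so it is sp2.

C1 sp3, C2 sp3, C3 sp3, C4 sp3, C5 sp2, C6 sp, C7 sp2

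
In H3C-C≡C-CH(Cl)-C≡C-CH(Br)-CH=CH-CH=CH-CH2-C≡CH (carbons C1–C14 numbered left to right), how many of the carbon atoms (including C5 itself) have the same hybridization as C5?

6

C5 is sp (two π bonds).
C1: sp3
C2: sp ✓
C3: sp ✓
C4: sp3
C5: sp ✓
C6: sp ✓
C7: sp3
C8: sp2
C9: sp2
C10: sp2
C11: sp2
C12: sp3
C13: sp ✓
C14: sp ✓
6 carbons are sp.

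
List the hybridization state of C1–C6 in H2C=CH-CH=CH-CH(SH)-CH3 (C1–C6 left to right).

C1 sp2, C2 sp2, C3 sp2, C4 sp2, C5 sp3, C6 sp3

C1: 3 σ bonds, plus one π bond; 3 regions of electron density → sp2.
C2 is sp2: 3 σ bonds, plus one π bond, 3 electron-density regions.
C3: 3 σ bonds, plus one π bond — 3 electron domains, sp2.
C4 (3 σ bonds, plus one π bond) has steric number 3: sp2.
C5 is sp3: 4 σ bonds, 4 electron-density regions.
C6 is sp3: 4 σ bonds, 4 electron-density regions.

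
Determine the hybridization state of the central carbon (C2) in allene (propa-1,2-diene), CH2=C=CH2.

sp

Two σ bonds and two π bonds (one to each neighbour) → sp.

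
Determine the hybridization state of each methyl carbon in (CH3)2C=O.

sp³

Each methyl carbon: 4 σ bonds; 4 regions of electron density → sp3.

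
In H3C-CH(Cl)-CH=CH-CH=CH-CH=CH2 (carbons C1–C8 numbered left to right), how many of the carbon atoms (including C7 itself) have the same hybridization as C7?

6

C7 is sp2 (one π bond).
C1: sp3
C2: sp3
C3: sp2 ✓
C4: sp2 ✓
C5: sp2 ✓
C6: sp2 ✓
C7: sp2 ✓
C8: sp2 ✓
6 carbons are sp2.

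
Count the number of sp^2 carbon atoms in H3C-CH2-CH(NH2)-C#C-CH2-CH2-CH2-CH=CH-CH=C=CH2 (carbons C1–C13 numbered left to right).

C1: sp3
C2: sp3
C3: sp3
C4: sp
C5: sp
C6: sp3
C7: sp3
C8: sp3
C9: sp2 ✓
C10: sp2 ✓
C11: sp2 ✓
C12: sp
C13: sp2 ✓
C9, C10, C11, C13 → 4 sp2 carbons.

4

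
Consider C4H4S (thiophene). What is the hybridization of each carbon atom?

Each carbon atom — 3 σ bonds, plus one π bond. Steric number 3, so sp2.

sp^2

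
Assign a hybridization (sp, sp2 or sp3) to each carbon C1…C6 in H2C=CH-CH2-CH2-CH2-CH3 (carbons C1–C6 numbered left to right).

C1 sp2, C2 sp2, C3 sp3, C4 sp3, C5 sp3, C6 sp3

C1 — 3 σ bonds, plus one π bond. Steric number 3, so sp2.
C2 — 3 σ bonds, plus one π bond. Steric number 3, so sp2.
C3 is sp3: 4 σ bonds, 4 electron-density regions.
C4 has 4 σ bonds: steric number 4 → sp3.
C5 (4 σ bonds) has steric number 4: sp3.
C6 carries 4 σ bonds, giving a steric number of 4, so it is sp3.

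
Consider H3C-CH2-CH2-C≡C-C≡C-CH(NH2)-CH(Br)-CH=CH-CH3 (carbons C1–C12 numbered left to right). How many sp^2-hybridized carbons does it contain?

2

C1: sp3
C2: sp3
C3: sp3
C4: sp
C5: sp
C6: sp
C7: sp
C8: sp3
C9: sp3
C10: sp2 ✓
C11: sp2 ✓
C12: sp3
C10, C11 → 2 sp2 carbons.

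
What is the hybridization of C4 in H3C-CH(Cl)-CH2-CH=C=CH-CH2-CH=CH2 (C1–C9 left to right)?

sp^2

C4: 3 σ bonds, plus one π bond — 3 electron domains, sp2.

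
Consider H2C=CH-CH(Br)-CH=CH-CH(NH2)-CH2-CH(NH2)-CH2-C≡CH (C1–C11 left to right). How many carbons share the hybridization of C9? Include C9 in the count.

5

C9 is sp3 (only σ bonds).
C1: sp2
C2: sp2
C3: sp3 ✓
C4: sp2
C5: sp2
C6: sp3 ✓
C7: sp3 ✓
C8: sp3 ✓
C9: sp3 ✓
C10: sp
C11: sp
5 carbons are sp3.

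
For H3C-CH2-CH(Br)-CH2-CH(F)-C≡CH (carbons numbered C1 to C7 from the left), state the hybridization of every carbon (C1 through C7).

C1 carries 4 σ bonds, giving a steric number of 4, so it is sp3.
C2 (4 σ bonds) has steric number 4: sp3.
C3: 4 σ bonds; 4 regions of electron density → sp3.
C4 (4 σ bonds) has steric number 4: sp3.
C5 (4 σ bonds) has steric number 4: sp3.
C6: 2 σ bonds, plus two π bonds — 2 electron domains, sp.
C7 (2 σ bonds, plus two π bonds) has steric number 2: sp.

C1 sp3, C2 sp3, C3 sp3, C4 sp3, C5 sp3, C6 sp, C7 sp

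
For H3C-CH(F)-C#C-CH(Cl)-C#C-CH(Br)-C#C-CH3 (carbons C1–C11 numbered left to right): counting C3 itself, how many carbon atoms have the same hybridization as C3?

C3 is sp (two π bonds).
C1: sp3
C2: sp3
C3: sp ✓
C4: sp ✓
C5: sp3
C6: sp ✓
C7: sp ✓
C8: sp3
C9: sp ✓
C10: sp ✓
C11: sp3
6 carbons are sp.

6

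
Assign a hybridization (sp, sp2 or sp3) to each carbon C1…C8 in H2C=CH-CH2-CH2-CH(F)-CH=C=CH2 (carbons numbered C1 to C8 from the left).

C1: 3 σ bonds, plus one π bond; 3 regions of electron density → sp2.
C2 (3 σ bonds, plus one π bond) has steric number 3: sp2.
C3: 4 σ bonds — 4 electron domains, sp3.
C4 (4 σ bonds) has steric number 4: sp3.
C5 — 4 σ bonds. Steric number 4, so sp3.
C6: 3 σ bonds, plus one π bond — 3 electron domains, sp2.
C7: 2 σ bonds, plus two π bonds; 2 regions of electron density → sp.
C8 carries 3 σ bonds, plus one π bond, giving a steric number of 3, so it is sp2.

C1 sp2, C2 sp2, C3 sp3, C4 sp3, C5 sp3, C6 sp2, C7 sp, C8 sp2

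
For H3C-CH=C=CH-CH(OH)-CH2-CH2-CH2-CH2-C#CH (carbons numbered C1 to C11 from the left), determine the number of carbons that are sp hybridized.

C1: sp3
C2: sp2
C3: sp ✓
C4: sp2
C5: sp3
C6: sp3
C7: sp3
C8: sp3
C9: sp3
C10: sp ✓
C11: sp ✓
C3, C10, C11 → 3 sp carbons.

3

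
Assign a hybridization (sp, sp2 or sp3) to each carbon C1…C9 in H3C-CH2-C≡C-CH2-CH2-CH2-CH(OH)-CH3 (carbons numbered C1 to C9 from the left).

C1 sp3, C2 sp3, C3 sp, C4 sp, C5 sp3, C6 sp3, C7 sp3, C8 sp3, C9 sp3

C1 carries 4 σ bonds, giving a steric number of 4, so it is sp3.
C2 is sp3: 4 σ bonds, 4 electron-density regions.
C3 is sp: 2 σ bonds, plus two π bonds, 2 electron-density regions.
C4 carries 2 σ bonds, plus two π bonds, giving a steric number of 2, so it is sp.
C5 carries 4 σ bonds, giving a steric number of 4, so it is sp3.
C6: 4 σ bonds — 4 electron domains, sp3.
C7 has 4 σ bonds: steric number 4 → sp3.
C8 — 4 σ bonds. Steric number 4, so sp3.
C9: 4 σ bonds — 4 electron domains, sp3.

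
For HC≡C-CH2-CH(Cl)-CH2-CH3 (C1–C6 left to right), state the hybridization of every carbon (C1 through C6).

C1 is sp: 2 σ bonds, plus two π bonds, 2 electron-density regions.
C2 — 2 σ bonds, plus two π bonds. Steric number 2, so sp.
C3 is sp3: 4 σ bonds, 4 electron-density regions.
C4 is sp3: 4 σ bonds, 4 electron-density regions.
C5 — 4 σ bonds. Steric number 4, so sp3.
C6 is sp3: 4 σ bonds, 4 electron-density regions.

C1 sp, C2 sp, C3 sp3, C4 sp3, C5 sp3, C6 sp3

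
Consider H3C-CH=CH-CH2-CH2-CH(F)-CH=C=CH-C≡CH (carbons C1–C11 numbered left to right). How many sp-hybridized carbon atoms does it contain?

3

C1: sp3
C2: sp2
C3: sp2
C4: sp3
C5: sp3
C6: sp3
C7: sp2
C8: sp ✓
C9: sp2
C10: sp ✓
C11: sp ✓
C8, C10, C11 → 3 sp carbons.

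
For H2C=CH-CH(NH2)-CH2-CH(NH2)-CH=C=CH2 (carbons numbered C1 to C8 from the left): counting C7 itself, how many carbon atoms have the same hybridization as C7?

C7 is sp (two π bonds).
C1: sp2
C2: sp2
C3: sp3
C4: sp3
C5: sp3
C6: sp2
C7: sp ✓
C8: sp2
1 carbon is sp.

1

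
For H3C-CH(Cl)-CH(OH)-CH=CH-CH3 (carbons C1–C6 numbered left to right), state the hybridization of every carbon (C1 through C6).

C1 sp3, C2 sp3, C3 sp3, C4 sp2, C5 sp2, C6 sp3

C1 carries 4 σ bonds, giving a steric number of 4, so it is sp3.
C2: 4 σ bonds — 4 electron domains, sp3.
C3 has 4 σ bonds: steric number 4 → sp3.
C4 is sp2: 3 σ bonds, plus one π bond, 3 electron-density regions.
C5 has 3 σ bonds, plus one π bond: steric number 3 → sp2.
C6 carries 4 σ bonds, giving a steric number of 4, so it is sp3.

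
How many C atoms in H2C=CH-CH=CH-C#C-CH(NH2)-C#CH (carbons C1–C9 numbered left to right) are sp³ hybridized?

C1: sp2
C2: sp2
C3: sp2
C4: sp2
C5: sp
C6: sp
C7: sp3 ✓
C8: sp
C9: sp
C7 → 1 sp3 carbon.

1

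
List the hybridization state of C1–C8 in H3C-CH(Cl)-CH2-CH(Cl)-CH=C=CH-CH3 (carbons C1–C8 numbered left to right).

C1 sp3, C2 sp3, C3 sp3, C4 sp3, C5 sp2, C6 sp, C7 sp2, C8 sp3

C1 is sp3: 4 σ bonds, 4 electron-density regions.
C2: 4 σ bonds; 4 regions of electron density → sp3.
C3 has 4 σ bonds: steric number 4 → sp3.
C4 has 4 σ bonds: steric number 4 → sp3.
C5: 3 σ bonds, plus one π bond; 3 regions of electron density → sp2.
C6 has 2 σ bonds, plus two π bonds: steric number 2 → sp.
C7 carries 3 σ bonds, plus one π bond, giving a steric number of 3, so it is sp2.
C8: 4 σ bonds — 4 electron domains, sp3.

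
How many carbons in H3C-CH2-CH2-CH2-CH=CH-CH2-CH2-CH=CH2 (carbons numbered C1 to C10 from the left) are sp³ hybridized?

6

C1: sp3 ✓
C2: sp3 ✓
C3: sp3 ✓
C4: sp3 ✓
C5: sp2
C6: sp2
C7: sp3 ✓
C8: sp3 ✓
C9: sp2
C10: sp2
C1, C2, C3, C4, C7, C8 → 6 sp3 carbons.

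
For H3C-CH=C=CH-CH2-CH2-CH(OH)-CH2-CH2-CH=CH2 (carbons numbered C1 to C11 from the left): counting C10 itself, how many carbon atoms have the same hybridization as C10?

C10 is sp2 (one π bond).
C1: sp3
C2: sp2 ✓
C3: sp
C4: sp2 ✓
C5: sp3
C6: sp3
C7: sp3
C8: sp3
C9: sp3
C10: sp2 ✓
C11: sp2 ✓
4 carbons are sp2.

4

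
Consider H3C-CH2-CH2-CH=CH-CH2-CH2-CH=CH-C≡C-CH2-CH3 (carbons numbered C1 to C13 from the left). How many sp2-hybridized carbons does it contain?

C1: sp3
C2: sp3
C3: sp3
C4: sp2 ✓
C5: sp2 ✓
C6: sp3
C7: sp3
C8: sp2 ✓
C9: sp2 ✓
C10: sp
C11: sp
C12: sp3
C13: sp3
C4, C5, C8, C9 → 4 sp2 carbons.

4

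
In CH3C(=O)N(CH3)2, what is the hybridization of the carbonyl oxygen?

The carbonyl oxygen: 1 σ bond and 2 lone pairs, plus one π bond; 3 regions of electron density → sp2.

sp^2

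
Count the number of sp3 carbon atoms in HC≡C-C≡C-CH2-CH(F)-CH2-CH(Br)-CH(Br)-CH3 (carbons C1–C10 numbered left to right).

C1: sp
C2: sp
C3: sp
C4: sp
C5: sp3 ✓
C6: sp3 ✓
C7: sp3 ✓
C8: sp3 ✓
C9: sp3 ✓
C10: sp3 ✓
C5, C6, C7, C8, C9, C10 → 6 sp3 carbons.

6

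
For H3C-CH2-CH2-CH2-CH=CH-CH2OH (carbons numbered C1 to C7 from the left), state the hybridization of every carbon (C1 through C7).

C1 — 4 σ bonds. Steric number 4, so sp3.
C2: 4 σ bonds — 4 electron domains, sp3.
C3 (4 σ bonds) has steric number 4: sp3.
C4 (4 σ bonds) has steric number 4: sp3.
C5: 3 σ bonds, plus one π bond; 3 regions of electron density → sp2.
C6 — 3 σ bonds, plus one π bond. Steric number 3, so sp2.
C7 carries 4 σ bonds, giving a steric number of 4, so it is sp3.

C1 sp3, C2 sp3, C3 sp3, C4 sp3, C5 sp2, C6 sp2, C7 sp3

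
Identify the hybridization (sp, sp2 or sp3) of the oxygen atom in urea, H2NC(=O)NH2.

sp^2

The oxygen atom has 1 σ bond and 2 lone pairs, plus one π bond: steric number 3 → sp2.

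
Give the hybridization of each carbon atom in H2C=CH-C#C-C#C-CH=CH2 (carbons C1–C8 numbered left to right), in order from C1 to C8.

C1 sp2, C2 sp2, C3 sp, C4 sp, C5 sp, C6 sp, C7 sp2, C8 sp2

C1 carries 3 σ bonds, plus one π bond, giving a steric number of 3, so it is sp2.
C2 carries 3 σ bonds, plus one π bond, giving a steric number of 3, so it is sp2.
C3: 2 σ bonds, plus two π bonds; 2 regions of electron density → sp.
C4 — 2 σ bonds, plus two π bonds. Steric number 2, so sp.
C5: 2 σ bonds, plus two π bonds; 2 regions of electron density → sp.
C6: 2 σ bonds, plus two π bonds — 2 electron domains, sp.
C7: 3 σ bonds, plus one π bond; 3 regions of electron density → sp2.
C8 is sp2: 3 σ bonds, plus one π bond, 3 electron-density regions.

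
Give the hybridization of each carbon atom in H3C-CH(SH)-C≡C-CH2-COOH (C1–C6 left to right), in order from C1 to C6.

C1 carries 4 σ bonds, giving a steric number of 4, so it is sp3.
C2 — 4 σ bonds. Steric number 4, so sp3.
C3: 2 σ bonds, plus two π bonds; 2 regions of electron density → sp.
C4 is sp: 2 σ bonds, plus two π bonds, 2 electron-density regions.
C5 carries 4 σ bonds, giving a steric number of 4, so it is sp3.
C6 carries 3 σ bonds, plus one π bond, giving a steric number of 3, so it is sp2.

C1 sp3, C2 sp3, C3 sp, C4 sp, C5 sp3, C6 sp2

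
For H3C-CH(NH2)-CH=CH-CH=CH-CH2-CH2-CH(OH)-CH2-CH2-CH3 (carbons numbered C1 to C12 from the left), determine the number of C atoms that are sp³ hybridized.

C1: sp3 ✓
C2: sp3 ✓
C3: sp2
C4: sp2
C5: sp2
C6: sp2
C7: sp3 ✓
C8: sp3 ✓
C9: sp3 ✓
C10: sp3 ✓
C11: sp3 ✓
C12: sp3 ✓
C1, C2, C7, C8, C9, C10, C11, C12 → 8 sp3 carbons.

8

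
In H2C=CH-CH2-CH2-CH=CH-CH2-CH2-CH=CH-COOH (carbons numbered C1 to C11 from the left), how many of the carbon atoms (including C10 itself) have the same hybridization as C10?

C10 is sp2 (one π bond).
C1: sp2 ✓
C2: sp2 ✓
C3: sp3
C4: sp3
C5: sp2 ✓
C6: sp2 ✓
C7: sp3
C8: sp3
C9: sp2 ✓
C10: sp2 ✓
C11: sp2 ✓
7 carbons are sp2.

7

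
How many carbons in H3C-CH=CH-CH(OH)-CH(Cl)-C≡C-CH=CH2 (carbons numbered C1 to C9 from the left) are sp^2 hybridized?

C1: sp3
C2: sp2 ✓
C3: sp2 ✓
C4: sp3
C5: sp3
C6: sp
C7: sp
C8: sp2 ✓
C9: sp2 ✓
C2, C3, C8, C9 → 4 sp2 carbons.

4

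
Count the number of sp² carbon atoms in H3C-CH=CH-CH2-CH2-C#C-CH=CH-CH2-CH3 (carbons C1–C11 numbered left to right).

C1: sp3
C2: sp2 ✓
C3: sp2 ✓
C4: sp3
C5: sp3
C6: sp
C7: sp
C8: sp2 ✓
C9: sp2 ✓
C10: sp3
C11: sp3
C2, C3, C8, C9 → 4 sp2 carbons.

4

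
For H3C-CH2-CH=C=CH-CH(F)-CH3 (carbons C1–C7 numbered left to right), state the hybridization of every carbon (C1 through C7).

C1: 4 σ bonds; 4 regions of electron density → sp3.
C2 — 4 σ bonds. Steric number 4, so sp3.
C3 — 3 σ bonds, plus one π bond. Steric number 3, so sp2.
C4 — 2 σ bonds, plus two π bonds. Steric number 2, so sp.
C5 carries 3 σ bonds, plus one π bond, giving a steric number of 3, so it is sp2.
C6 has 4 σ bonds: steric number 4 → sp3.
C7 (4 σ bonds) has steric number 4: sp3.

C1 sp3, C2 sp3, C3 sp2, C4 sp, C5 sp2, C6 sp3, C7 sp3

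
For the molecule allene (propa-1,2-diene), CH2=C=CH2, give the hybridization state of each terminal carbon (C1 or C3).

Each terminal carbon (C1 or C3) has 3 σ bonds, plus one π bond: steric number 3 → sp2.

sp²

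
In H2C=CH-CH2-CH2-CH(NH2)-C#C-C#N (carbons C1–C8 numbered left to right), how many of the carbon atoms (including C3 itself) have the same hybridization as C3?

3

C3 is sp3 (only σ bonds).
C1: sp2
C2: sp2
C3: sp3 ✓
C4: sp3 ✓
C5: sp3 ✓
C6: sp
C7: sp
C8: sp
3 carbons are sp3.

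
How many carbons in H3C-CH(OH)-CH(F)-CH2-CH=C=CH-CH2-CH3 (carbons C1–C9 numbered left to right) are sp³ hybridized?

6

C1: sp3 ✓
C2: sp3 ✓
C3: sp3 ✓
C4: sp3 ✓
C5: sp2
C6: sp
C7: sp2
C8: sp3 ✓
C9: sp3 ✓
C1, C2, C3, C4, C8, C9 → 6 sp3 carbons.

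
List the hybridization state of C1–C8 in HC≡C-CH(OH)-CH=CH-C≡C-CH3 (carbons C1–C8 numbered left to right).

C1 sp, C2 sp, C3 sp3, C4 sp2, C5 sp2, C6 sp, C7 sp, C8 sp3

C1 carries 2 σ bonds, plus two π bonds, giving a steric number of 2, so it is sp.
C2 is sp: 2 σ bonds, plus two π bonds, 2 electron-density regions.
C3: 4 σ bonds — 4 electron domains, sp3.
C4 — 3 σ bonds, plus one π bond. Steric number 3, so sp2.
C5 (3 σ bonds, plus one π bond) has steric number 3: sp2.
C6 carries 2 σ bonds, plus two π bonds, giving a steric number of 2, so it is sp.
C7 (2 σ bonds, plus two π bonds) has steric number 2: sp.
C8 is sp3: 4 σ bonds, 4 electron-density regions.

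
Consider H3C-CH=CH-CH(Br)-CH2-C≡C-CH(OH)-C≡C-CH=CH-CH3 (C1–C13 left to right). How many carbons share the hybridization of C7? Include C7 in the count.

4

C7 is sp (two π bonds).
C1: sp3
C2: sp2
C3: sp2
C4: sp3
C5: sp3
C6: sp ✓
C7: sp ✓
C8: sp3
C9: sp ✓
C10: sp ✓
C11: sp2
C12: sp2
C13: sp3
4 carbons are sp.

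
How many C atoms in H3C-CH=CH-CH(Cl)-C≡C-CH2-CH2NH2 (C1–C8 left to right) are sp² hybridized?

2

C1: sp3
C2: sp2 ✓
C3: sp2 ✓
C4: sp3
C5: sp
C6: sp
C7: sp3
C8: sp3
C2, C3 → 2 sp2 carbons.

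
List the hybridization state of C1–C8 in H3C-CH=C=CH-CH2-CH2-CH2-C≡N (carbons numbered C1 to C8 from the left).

C1 carries 4 σ bonds, giving a steric number of 4, so it is sp3.
C2 has 3 σ bonds, plus one π bond: steric number 3 → sp2.
C3: 2 σ bonds, plus two π bonds; 2 regions of electron density → sp.
C4: 3 σ bonds, plus one π bond; 3 regions of electron density → sp2.
C5 (4 σ bonds) has steric number 4: sp3.
C6 (4 σ bonds) has steric number 4: sp3.
C7 is sp3: 4 σ bonds, 4 electron-density regions.
C8 carries 2 σ bonds, plus two π bonds, giving a steric number of 2, so it is sp.

C1 sp3, C2 sp2, C3 sp, C4 sp2, C5 sp3, C6 sp3, C7 sp3, C8 sp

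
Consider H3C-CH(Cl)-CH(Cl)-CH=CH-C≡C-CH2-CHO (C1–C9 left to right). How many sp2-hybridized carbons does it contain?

C1: sp3
C2: sp3
C3: sp3
C4: sp2 ✓
C5: sp2 ✓
C6: sp
C7: sp
C8: sp3
C9: sp2 ✓
C4, C5, C9 → 3 sp2 carbons.

3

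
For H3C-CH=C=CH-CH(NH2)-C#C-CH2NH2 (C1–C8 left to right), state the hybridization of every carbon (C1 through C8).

C1 is sp3: 4 σ bonds, 4 electron-density regions.
C2 has 3 σ bonds, plus one π bond: steric number 3 → sp2.
C3 carries 2 σ bonds, plus two π bonds, giving a steric number of 2, so it is sp.
C4 — 3 σ bonds, plus one π bond. Steric number 3, so sp2.
C5 carries 4 σ bonds, giving a steric number of 4, so it is sp3.
C6 has 2 σ bonds, plus two π bonds: steric number 2 → sp.
C7: 2 σ bonds, plus two π bonds — 2 electron domains, sp.
C8 — 4 σ bonds. Steric number 4, so sp3.

C1 sp3, C2 sp2, C3 sp, C4 sp2, C5 sp3, C6 sp, C7 sp, C8 sp3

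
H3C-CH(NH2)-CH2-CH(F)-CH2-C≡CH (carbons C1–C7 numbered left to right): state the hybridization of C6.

sp

C6 has 2 σ bonds, plus two π bonds: steric number 2 → sp.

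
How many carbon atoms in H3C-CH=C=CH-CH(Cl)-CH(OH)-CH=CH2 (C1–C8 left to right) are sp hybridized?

C1: sp3
C2: sp2
C3: sp ✓
C4: sp2
C5: sp3
C6: sp3
C7: sp2
C8: sp2
C3 → 1 sp carbon.

1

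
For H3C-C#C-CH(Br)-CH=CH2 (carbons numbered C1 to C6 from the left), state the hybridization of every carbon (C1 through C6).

C1 sp3, C2 sp, C3 sp, C4 sp3, C5 sp2, C6 sp2

C1 has 4 σ bonds: steric number 4 → sp3.
C2 is sp: 2 σ bonds, plus two π bonds, 2 electron-density regions.
C3 carries 2 σ bonds, plus two π bonds, giving a steric number of 2, so it is sp.
C4 — 4 σ bonds. Steric number 4, so sp3.
C5 carries 3 σ bonds, plus one π bond, giving a steric number of 3, so it is sp2.
C6 (3 σ bonds, plus one π bond) has steric number 3: sp2.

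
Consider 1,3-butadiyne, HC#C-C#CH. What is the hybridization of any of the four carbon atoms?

Every carbon is part of a C≡C triple bond: two σ regions → sp.

sp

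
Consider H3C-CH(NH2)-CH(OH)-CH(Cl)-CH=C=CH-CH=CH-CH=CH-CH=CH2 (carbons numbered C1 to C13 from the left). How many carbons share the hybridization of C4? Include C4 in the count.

4

C4 is sp3 (only σ bonds).
C1: sp3 ✓
C2: sp3 ✓
C3: sp3 ✓
C4: sp3 ✓
C5: sp2
C6: sp
C7: sp2
C8: sp2
C9: sp2
C10: sp2
C11: sp2
C12: sp2
C13: sp2
4 carbons are sp3.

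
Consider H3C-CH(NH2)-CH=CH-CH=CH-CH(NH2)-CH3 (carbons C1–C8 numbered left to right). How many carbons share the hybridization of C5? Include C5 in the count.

C5 is sp2 (one π bond).
C1: sp3
C2: sp3
C3: sp2 ✓
C4: sp2 ✓
C5: sp2 ✓
C6: sp2 ✓
C7: sp3
C8: sp3
4 carbons are sp2.

4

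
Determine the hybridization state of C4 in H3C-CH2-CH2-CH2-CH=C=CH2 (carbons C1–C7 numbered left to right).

sp3

C4 carries 4 σ bonds, giving a steric number of 4, so it is sp3.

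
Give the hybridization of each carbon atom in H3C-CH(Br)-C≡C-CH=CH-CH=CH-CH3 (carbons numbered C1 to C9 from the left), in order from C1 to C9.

C1: 4 σ bonds — 4 electron domains, sp3.
C2: 4 σ bonds; 4 regions of electron density → sp3.
C3 carries 2 σ bonds, plus two π bonds, giving a steric number of 2, so it is sp.
C4 — 2 σ bonds, plus two π bonds. Steric number 2, so sp.
C5 (3 σ bonds, plus one π bond) has steric number 3: sp2.
C6 has 3 σ bonds, plus one π bond: steric number 3 → sp2.
C7 has 3 σ bonds, plus one π bond: steric number 3 → sp2.
C8 has 3 σ bonds, plus one π bond: steric number 3 → sp2.
C9: 4 σ bonds; 4 regions of electron density → sp3.

C1 sp3, C2 sp3, C3 sp, C4 sp, C5 sp2, C6 sp2, C7 sp2, C8 sp2, C9 sp3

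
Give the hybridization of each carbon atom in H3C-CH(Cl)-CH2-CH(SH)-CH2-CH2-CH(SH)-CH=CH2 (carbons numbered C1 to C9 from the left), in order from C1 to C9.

C1 sp3, C2 sp3, C3 sp3, C4 sp3, C5 sp3, C6 sp3, C7 sp3, C8 sp2, C9 sp2

C1 carries 4 σ bonds, giving a steric number of 4, so it is sp3.
C2 carries 4 σ bonds, giving a steric number of 4, so it is sp3.
C3 carries 4 σ bonds, giving a steric number of 4, so it is sp3.
C4: 4 σ bonds — 4 electron domains, sp3.
C5: 4 σ bonds — 4 electron domains, sp3.
C6 carries 4 σ bonds, giving a steric number of 4, so it is sp3.
C7: 4 σ bonds — 4 electron domains, sp3.
C8: 3 σ bonds, plus one π bond; 3 regions of electron density → sp2.
C9 carries 3 σ bonds, plus one π bond, giving a steric number of 3, so it is sp2.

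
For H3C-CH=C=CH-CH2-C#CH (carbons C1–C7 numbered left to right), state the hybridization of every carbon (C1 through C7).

C1: 4 σ bonds — 4 electron domains, sp3.
C2: 3 σ bonds, plus one π bond; 3 regions of electron density → sp2.
C3 carries 2 σ bonds, plus two π bonds, giving a steric number of 2, so it is sp.
C4: 3 σ bonds, plus one π bond — 3 electron domains, sp2.
C5 carries 4 σ bonds, giving a steric number of 4, so it is sp3.
C6 (2 σ bonds, plus two π bonds) has steric number 2: sp.
C7 carries 2 σ bonds, plus two π bonds, giving a steric number of 2, so it is sp.

C1 sp3, C2 sp2, C3 sp, C4 sp2, C5 sp3, C6 sp, C7 sp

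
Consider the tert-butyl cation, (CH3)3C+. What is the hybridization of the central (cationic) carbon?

Three σ bonds and an empty p orbital; no lone pair → steric number 3 → sp2 and planar.

sp^2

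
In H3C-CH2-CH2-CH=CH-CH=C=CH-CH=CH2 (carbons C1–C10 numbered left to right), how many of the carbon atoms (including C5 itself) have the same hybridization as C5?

C5 is sp2 (one π bond).
C1: sp3
C2: sp3
C3: sp3
C4: sp2 ✓
C5: sp2 ✓
C6: sp2 ✓
C7: sp
C8: sp2 ✓
C9: sp2 ✓
C10: sp2 ✓
6 carbons are sp2.

6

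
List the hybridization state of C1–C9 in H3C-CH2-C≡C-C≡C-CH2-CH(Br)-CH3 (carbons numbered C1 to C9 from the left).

C1: 4 σ bonds — 4 electron domains, sp3.
C2 has 4 σ bonds: steric number 4 → sp3.
C3 has 2 σ bonds, plus two π bonds: steric number 2 → sp.
C4: 2 σ bonds, plus two π bonds — 2 electron domains, sp.
C5 (2 σ bonds, plus two π bonds) has steric number 2: sp.
C6 — 2 σ bonds, plus two π bonds. Steric number 2, so sp.
C7 is sp3: 4 σ bonds, 4 electron-density regions.
C8: 4 σ bonds; 4 regions of electron density → sp3.
C9 (4 σ bonds) has steric number 4: sp3.

C1 sp3, C2 sp3, C3 sp, C4 sp, C5 sp, C6 sp, C7 sp3, C8 sp3, C9 sp3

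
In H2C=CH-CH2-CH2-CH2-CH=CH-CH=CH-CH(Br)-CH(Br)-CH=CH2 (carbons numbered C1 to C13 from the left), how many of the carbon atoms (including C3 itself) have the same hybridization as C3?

5

C3 is sp3 (only σ bonds).
C1: sp2
C2: sp2
C3: sp3 ✓
C4: sp3 ✓
C5: sp3 ✓
C6: sp2
C7: sp2
C8: sp2
C9: sp2
C10: sp3 ✓
C11: sp3 ✓
C12: sp2
C13: sp2
5 carbons are sp3.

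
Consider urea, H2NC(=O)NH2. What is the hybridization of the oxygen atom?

sp²

The oxygen atom: 1 σ bond and 2 lone pairs, plus one π bond; 3 regions of electron density → sp2.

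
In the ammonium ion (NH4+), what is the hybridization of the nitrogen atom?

Four σ bonds, no lone pair → sp3, tetrahedral.

sp^3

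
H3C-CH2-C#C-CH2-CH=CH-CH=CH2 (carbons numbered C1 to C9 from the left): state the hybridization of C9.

C9 — 3 σ bonds, plus one π bond. Steric number 3, so sp2.

sp²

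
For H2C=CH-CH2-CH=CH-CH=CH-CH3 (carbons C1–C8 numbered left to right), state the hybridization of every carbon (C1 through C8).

C1 (3 σ bonds, plus one π bond) has steric number 3: sp2.
C2 (3 σ bonds, plus one π bond) has steric number 3: sp2.
C3 has 4 σ bonds: steric number 4 → sp3.
C4 has 3 σ bonds, plus one π bond: steric number 3 → sp2.
C5 (3 σ bonds, plus one π bond) has steric number 3: sp2.
C6: 3 σ bonds, plus one π bond; 3 regions of electron density → sp2.
C7 (3 σ bonds, plus one π bond) has steric number 3: sp2.
C8 carries 4 σ bonds, giving a steric number of 4, so it is sp3.

C1 sp2, C2 sp2, C3 sp3, C4 sp2, C5 sp2, C6 sp2, C7 sp2, C8 sp3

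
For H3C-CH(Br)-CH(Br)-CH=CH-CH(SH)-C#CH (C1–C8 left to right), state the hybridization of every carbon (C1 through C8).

C1 is sp3: 4 σ bonds, 4 electron-density regions.
C2 carries 4 σ bonds, giving a steric number of 4, so it is sp3.
C3 has 4 σ bonds: steric number 4 → sp3.
C4 is sp2: 3 σ bonds, plus one π bond, 3 electron-density regions.
C5: 3 σ bonds, plus one π bond; 3 regions of electron density → sp2.
C6 carries 4 σ bonds, giving a steric number of 4, so it is sp3.
C7 has 2 σ bonds, plus two π bonds: steric number 2 → sp.
C8 — 2 σ bonds, plus two π bonds. Steric number 2, so sp.

C1 sp3, C2 sp3, C3 sp3, C4 sp2, C5 sp2, C6 sp3, C7 sp, C8 sp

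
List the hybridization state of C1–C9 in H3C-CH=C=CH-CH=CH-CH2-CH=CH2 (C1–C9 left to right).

C1 is sp3: 4 σ bonds, 4 electron-density regions.
C2: 3 σ bonds, plus one π bond — 3 electron domains, sp2.
C3 carries 2 σ bonds, plus two π bonds, giving a steric number of 2, so it is sp.
C4 carries 3 σ bonds, plus one π bond, giving a steric number of 3, so it is sp2.
C5 is sp2: 3 σ bonds, plus one π bond, 3 electron-density regions.
C6: 3 σ bonds, plus one π bond; 3 regions of electron density → sp2.
C7 (4 σ bonds) has steric number 4: sp3.
C8 (3 σ bonds, plus one π bond) has steric number 3: sp2.
C9: 3 σ bonds, plus one π bond; 3 regions of electron density → sp2.

C1 sp3, C2 sp2, C3 sp, C4 sp2, C5 sp2, C6 sp2, C7 sp3, C8 sp2, C9 sp2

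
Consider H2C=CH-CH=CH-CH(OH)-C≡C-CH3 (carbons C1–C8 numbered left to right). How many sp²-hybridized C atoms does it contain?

4

C1: sp2 ✓
C2: sp2 ✓
C3: sp2 ✓
C4: sp2 ✓
C5: sp3
C6: sp
C7: sp
C8: sp3
C1, C2, C3, C4 → 4 sp2 carbons.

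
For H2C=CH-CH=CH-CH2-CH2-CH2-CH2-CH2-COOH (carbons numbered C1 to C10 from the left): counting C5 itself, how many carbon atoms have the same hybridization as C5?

5

C5 is sp3 (only σ bonds).
C1: sp2
C2: sp2
C3: sp2
C4: sp2
C5: sp3 ✓
C6: sp3 ✓
C7: sp3 ✓
C8: sp3 ✓
C9: sp3 ✓
C10: sp2
5 carbons are sp3.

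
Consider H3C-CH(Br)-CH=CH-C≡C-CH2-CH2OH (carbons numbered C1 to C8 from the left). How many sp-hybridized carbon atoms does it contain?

2

C1: sp3
C2: sp3
C3: sp2
C4: sp2
C5: sp ✓
C6: sp ✓
C7: sp3
C8: sp3
C5, C6 → 2 sp carbons.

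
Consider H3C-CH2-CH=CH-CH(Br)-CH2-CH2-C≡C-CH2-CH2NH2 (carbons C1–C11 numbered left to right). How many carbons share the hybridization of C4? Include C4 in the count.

C4 is sp2 (one π bond).
C1: sp3
C2: sp3
C3: sp2 ✓
C4: sp2 ✓
C5: sp3
C6: sp3
C7: sp3
C8: sp
C9: sp
C10: sp3
C11: sp3
2 carbons are sp2.

2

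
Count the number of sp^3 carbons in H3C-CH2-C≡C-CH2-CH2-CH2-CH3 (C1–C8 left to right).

C1: sp3 ✓
C2: sp3 ✓
C3: sp
C4: sp
C5: sp3 ✓
C6: sp3 ✓
C7: sp3 ✓
C8: sp3 ✓
C1, C2, C5, C6, C7, C8 → 6 sp3 carbons.

6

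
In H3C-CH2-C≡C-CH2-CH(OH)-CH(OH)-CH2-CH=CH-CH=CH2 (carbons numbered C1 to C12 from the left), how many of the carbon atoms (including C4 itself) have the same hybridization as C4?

2

C4 is sp (two π bonds).
C1: sp3
C2: sp3
C3: sp ✓
C4: sp ✓
C5: sp3
C6: sp3
C7: sp3
C8: sp3
C9: sp2
C10: sp2
C11: sp2
C12: sp2
2 carbons are sp.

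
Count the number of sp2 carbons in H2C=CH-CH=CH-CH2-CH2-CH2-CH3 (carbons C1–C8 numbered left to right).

4

C1: sp2 ✓
C2: sp2 ✓
C3: sp2 ✓
C4: sp2 ✓
C5: sp3
C6: sp3
C7: sp3
C8: sp3
C1, C2, C3, C4 → 4 sp2 carbons.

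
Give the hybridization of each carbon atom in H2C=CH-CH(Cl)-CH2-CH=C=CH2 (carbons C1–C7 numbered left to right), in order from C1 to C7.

C1 sp2, C2 sp2, C3 sp3, C4 sp3, C5 sp2, C6 sp, C7 sp2

C1 — 3 σ bonds, plus one π bond. Steric number 3, so sp2.
C2 — 3 σ bonds, plus one π bond. Steric number 3, so sp2.
C3 is sp3: 4 σ bonds, 4 electron-density regions.
C4: 4 σ bonds — 4 electron domains, sp3.
C5 (3 σ bonds, plus one π bond) has steric number 3: sp2.
C6: 2 σ bonds, plus two π bonds; 2 regions of electron density → sp.
C7 is sp2: 3 σ bonds, plus one π bond, 3 electron-density regions.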